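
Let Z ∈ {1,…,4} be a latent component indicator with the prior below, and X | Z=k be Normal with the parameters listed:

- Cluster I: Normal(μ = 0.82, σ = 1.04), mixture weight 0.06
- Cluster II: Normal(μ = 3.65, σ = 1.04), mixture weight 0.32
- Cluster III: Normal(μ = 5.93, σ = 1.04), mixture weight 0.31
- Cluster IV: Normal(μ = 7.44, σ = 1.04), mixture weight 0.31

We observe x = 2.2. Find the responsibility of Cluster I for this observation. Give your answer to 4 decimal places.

0.1699

P(component k | x) = π_k·f_k(x) / marginal(x), where marginal(x) = Σ_j π_j·f_j(x).
Normal densities:
  L_I = (1/(1.04·√(2π)))·exp(−(2.2−0.82)²/(2·1.04²)) = 0.383598·exp(-0.88036) = 0.159052
  L_II = (1/(1.04·√(2π)))·exp(−(2.2−3.65)²/(2·1.04²)) = 0.383598·exp(-0.97194) = 0.145134
  L_III = (1/(1.04·√(2π)))·exp(−(2.2−5.93)²/(2·1.04²)) = 0.383598·exp(-6.43163) = 0.000617527
  L_IV = (1/(1.04·√(2π)))·exp(−(2.2−7.44)²/(2·1.04²)) = 0.383598·exp(-12.69305) = 1.17857e-06
Unnormalised posteriors:
  π_I·L_I = 0.06 × 0.159052 = 0.00954314
  π_II·L_II = 0.32 × 0.145134 = 0.0464428
  π_III·L_III = 0.31 × 0.000617527 = 0.000191433
  π_IV·L_IV = 0.31 × 1.17857e-06 = 3.65357e-07
Marginal: 0.00954314 + 0.0464428 + 0.000191433 + 3.65357e-07 = 0.0561778
P(Cluster I | 2.2) = 0.00954314 / 0.0561778 ≈ 0.1699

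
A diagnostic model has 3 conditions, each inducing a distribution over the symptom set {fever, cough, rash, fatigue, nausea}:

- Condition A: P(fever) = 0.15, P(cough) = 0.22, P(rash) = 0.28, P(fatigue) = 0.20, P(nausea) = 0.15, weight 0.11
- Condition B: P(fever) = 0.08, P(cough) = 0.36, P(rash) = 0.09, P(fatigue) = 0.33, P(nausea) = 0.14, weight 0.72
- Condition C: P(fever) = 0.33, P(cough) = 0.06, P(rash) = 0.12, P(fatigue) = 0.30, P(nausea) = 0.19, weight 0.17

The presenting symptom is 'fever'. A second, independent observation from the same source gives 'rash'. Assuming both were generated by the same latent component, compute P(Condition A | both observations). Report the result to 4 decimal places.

By Bayes' theorem, P(k | x) = w_k f_k(x) / Σ_j w_j f_j(x).
Since both observations come from the same component, the likelihood for component k is f_k(x₁)·f_k(x₂).
  L_A = [P(fever | comp) = 0.15] × [0.28] = 0.042
  L_B = [P(fever | comp) = 0.08] × [0.09] = 0.0072
  L_C = [P(fever | comp) = 0.33] × [0.12] = 0.0396
Unnormalised posteriors:
  w_A·L_A = 0.11 × 0.042 = 0.00462
  w_B·L_B = 0.72 × 0.0072 = 0.005184
  w_C·L_C = 0.17 × 0.0396 = 0.006732
Normaliser: 0.00462 + 0.005184 + 0.006732 = 0.016536
Responsibility of Condition A: 0.00462 / 0.016536 ≈ 0.2794

0.2794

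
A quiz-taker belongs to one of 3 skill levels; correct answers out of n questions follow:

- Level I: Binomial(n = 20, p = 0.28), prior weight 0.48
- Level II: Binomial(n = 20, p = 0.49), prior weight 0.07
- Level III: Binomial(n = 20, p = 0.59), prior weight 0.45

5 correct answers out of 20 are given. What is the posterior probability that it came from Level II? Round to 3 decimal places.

The responsibility of component k is π_k f_k(x) divided by Σ_j π_j f_j(x).
Component likelihoods at x = 5 correct answers out of 20:
  p_I = C(20,5)·0.28^5·0.72^15 = 15504·0.00172104·0.00724415 = 0.193295
  p_II = C(20,5)·0.49^5·0.51^15 = 15504·0.0282475·4.10726e-05 = 0.0179877
  p_III = C(20,5)·0.59^5·0.41^15 = 15504·0.0714924·1.5551e-06 = 0.0017237
Unnormalised posteriors:
  π_I·p_I = 0.48 × 0.193295 = 0.0927818
  π_II·p_II = 0.07 × 0.0179877 = 0.00125914
  π_III·p_III = 0.45 × 0.0017237 = 0.000775665
Normaliser: 0.0927818 + 0.00125914 + 0.000775665 = 0.0948166
P(Level II | x) ≈ 0.013

0.013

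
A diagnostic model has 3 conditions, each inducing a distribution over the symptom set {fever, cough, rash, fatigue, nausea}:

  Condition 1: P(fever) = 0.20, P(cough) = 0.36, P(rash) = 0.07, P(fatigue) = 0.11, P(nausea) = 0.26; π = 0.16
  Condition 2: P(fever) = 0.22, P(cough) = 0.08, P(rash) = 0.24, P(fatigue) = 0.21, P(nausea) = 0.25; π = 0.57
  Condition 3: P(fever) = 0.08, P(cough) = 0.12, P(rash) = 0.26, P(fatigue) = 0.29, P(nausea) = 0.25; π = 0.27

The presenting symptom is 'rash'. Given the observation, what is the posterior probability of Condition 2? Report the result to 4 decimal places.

Apply Bayes' rule: the posterior for each component is proportional to its prior times its likelihood at x.
Categorical probabilities:
  p_1 = P(rash | comp) = 0.07
  p_2 = P(rash | comp) = 0.24
  p_3 = P(rash | comp) = 0.26
Weight by the priors:
  π_1·p_1 = 0.16 × 0.07 = 0.0112
  π_2·p_2 = 0.57 × 0.24 = 0.1368
  π_3·p_3 = 0.27 × 0.26 = 0.0702
Denominator: 0.0112 + 0.1368 + 0.0702 = 0.2182
P(Condition 2 | data) = 0.1368 / 0.2182 ≈ 0.6269

0.6269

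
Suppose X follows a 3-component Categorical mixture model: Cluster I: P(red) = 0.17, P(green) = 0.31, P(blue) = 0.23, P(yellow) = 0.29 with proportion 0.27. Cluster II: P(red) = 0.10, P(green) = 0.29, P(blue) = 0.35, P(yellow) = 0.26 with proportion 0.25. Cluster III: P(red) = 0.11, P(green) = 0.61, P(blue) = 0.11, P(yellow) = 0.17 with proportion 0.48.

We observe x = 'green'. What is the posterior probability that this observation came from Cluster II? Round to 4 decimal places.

By Bayes' theorem, P(k | x) = P(Z=k) f_k(x) / Σ_j P(Z=j) f_j(x).
Categorical probabilities:
  L_I = P(green | comp) = 0.31
  L_II = P(green | comp) = 0.29
  L_III = P(green | comp) = 0.61
Unnormalised posteriors:
  P(Z=I)·L_I = 0.27 × 0.31 = 0.0837
  P(Z=II)·L_II = 0.25 × 0.29 = 0.0725
  P(Z=III)·L_III = 0.48 × 0.61 = 0.2928
Normaliser: 0.0837 + 0.0725 + 0.2928 = 0.449
P(Cluster II | the observation) = 0.0725 / 0.449 ≈ 0.1615

0.1615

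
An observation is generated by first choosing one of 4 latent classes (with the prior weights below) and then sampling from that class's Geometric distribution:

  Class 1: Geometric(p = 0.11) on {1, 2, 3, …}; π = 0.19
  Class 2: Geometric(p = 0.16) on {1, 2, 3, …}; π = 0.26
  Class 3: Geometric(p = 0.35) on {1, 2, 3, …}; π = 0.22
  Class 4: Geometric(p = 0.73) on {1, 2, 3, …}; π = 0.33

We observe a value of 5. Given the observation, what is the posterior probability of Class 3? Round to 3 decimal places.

Posterior ∝ prior × likelihood, so P(k | x) ∝ π_k f_k(x); normalise over all components.
Evaluate each component's likelihood at the observed value:
  L_1 = 0.11·(1−0.11)^4 = 0.11·0.627422 = 0.0690165
  L_2 = 0.16·(1−0.16)^4 = 0.16·0.497871 = 0.0796594
  L_3 = 0.35·(1−0.35)^4 = 0.35·0.178506 = 0.0624772
  L_4 = 0.73·(1−0.73)^4 = 0.73·0.00531441 = 0.00387952
Weight by the priors:
  π_1·L_1 = 0.19 × 0.0690165 = 0.0131131
  π_2·L_2 = 0.26 × 0.0796594 = 0.0207114
  π_3·L_3 = 0.22 × 0.0624772 = 0.013745
  π_4·L_4 = 0.33 × 0.00387952 = 0.00128024
Normaliser: 0.0131131 + 0.0207114 + 0.013745 + 0.00128024 = 0.0488498
P(Class 3 | data) = 0.013745 / 0.0488498 ≈ 0.281

0.281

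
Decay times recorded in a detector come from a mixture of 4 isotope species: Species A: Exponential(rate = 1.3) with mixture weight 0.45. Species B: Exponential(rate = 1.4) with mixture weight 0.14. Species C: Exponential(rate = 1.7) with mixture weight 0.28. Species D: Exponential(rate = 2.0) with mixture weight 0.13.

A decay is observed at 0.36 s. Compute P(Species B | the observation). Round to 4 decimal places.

P(component k | x) = π_k·f_k(x) / marginal(x), where marginal(x) = Σ_j π_j·f_j(x).
Component likelihoods at x = 0.36 s:
  L_A = 0.81413
  L_B = 0.845753
  L_C = 0.921851
  L_D = 0.973505
Multiply by the mixture weights:
  π_A·L_A = 0.45 × 0.81413 = 0.366358
  π_B·L_B = 0.14 × 0.845753 = 0.118405
  π_C·L_C = 0.28 × 0.921851 = 0.258118
  π_D·L_D = 0.13 × 0.973505 = 0.126556
Denominator: 0.366358 + 0.118405 + 0.258118 + 0.126556 = 0.869438
P(Species B | x) ≈ 0.1362

0.1362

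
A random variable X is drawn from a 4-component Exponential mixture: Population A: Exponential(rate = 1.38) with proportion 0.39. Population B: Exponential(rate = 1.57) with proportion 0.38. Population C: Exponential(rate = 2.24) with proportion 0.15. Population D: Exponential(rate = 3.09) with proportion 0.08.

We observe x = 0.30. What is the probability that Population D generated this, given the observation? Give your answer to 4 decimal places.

0.0981

P(component k | x) = π_k·f_k(x) / marginal(x), where marginal(x) = Σ_j π_j·f_j(x).
Exponential densities:
  f_A = 0.912181
  f_B = 0.980273
  f_C = 1.14394
  f_D = 1.22283
Multiply by the mixture weights:
  π_A·f_A = 0.39 × 0.912181 = 0.355751
  π_B·f_B = 0.38 × 0.980273 = 0.372504
  π_C·f_C = 0.15 × 1.14394 = 0.171591
  π_D·f_D = 0.08 × 1.22283 = 0.0978267
Sum: 0.355751 + 0.372504 + 0.171591 + 0.0978267 = 0.997672
P(Population D | 0.30) ≈ 0.0981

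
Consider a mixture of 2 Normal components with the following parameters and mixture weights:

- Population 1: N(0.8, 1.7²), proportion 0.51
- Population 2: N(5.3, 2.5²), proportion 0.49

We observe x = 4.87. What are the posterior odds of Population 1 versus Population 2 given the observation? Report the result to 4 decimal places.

The posterior odds equal the prior odds times the likelihood ratio: (w_i/w_j)·(f_i(x)/f_j(x)).
Normal densities:
  f_1 = (1/(1.7·√(2π)))·exp(−(4.87−0.8)²/(2·1.7²)) = 0.234672·exp(-2.86590) = 0.0133603
  f_2 = (1/(2.5·√(2π)))·exp(−(4.87−5.3)²/(2·2.5²)) = 0.159577·exp(-0.01479) = 0.157234
0.00681376 / 0.0770446 ≈ 0.0884

0.0884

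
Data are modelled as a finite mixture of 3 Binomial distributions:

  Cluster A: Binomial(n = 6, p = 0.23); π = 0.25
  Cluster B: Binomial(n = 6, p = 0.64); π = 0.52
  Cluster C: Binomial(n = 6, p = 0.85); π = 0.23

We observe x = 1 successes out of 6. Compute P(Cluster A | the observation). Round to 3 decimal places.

P(component k | x) = π_k·f_k(x) / marginal(x), where marginal(x) = Σ_j π_j·f_j(x).
Evaluate each component's likelihood at the observed value:
  p_A = C(6,1)·0.23^1·0.77^5 = 6·0.23·0.270678 = 0.373536
  p_B = C(6,1)·0.64^1·0.36^5 = 6·0.64·0.00604662 = 0.023219
  p_C = C(6,1)·0.85^1·0.15^5 = 6·0.85·7.59375e-05 = 0.000387281
Unnormalised posteriors:
  π_A·p_A = 0.25 × 0.373536 = 0.0933841
  π_B·p_B = 0.52 × 0.023219 = 0.0120739
  π_C·p_C = 0.23 × 0.000387281 = 8.90747e-05
Denominator: 0.0933841 + 0.0120739 + 8.90747e-05 = 0.105547
Responsibility of Cluster A: 0.0933841 / 0.105547 ≈ 0.885

0.885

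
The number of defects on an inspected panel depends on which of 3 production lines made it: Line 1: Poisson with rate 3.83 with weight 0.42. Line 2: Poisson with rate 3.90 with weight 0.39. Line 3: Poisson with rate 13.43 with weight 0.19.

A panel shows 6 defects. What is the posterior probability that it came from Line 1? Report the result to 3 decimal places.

By Bayes' theorem, P(k | x) = π_k f_k(x) / Σ_j π_j f_j(x).
Evaluate each component's likelihood at the observed value:
  f_1 = e^(−3.83)·3.83^6/6! = 0.0951727
  f_2 = e^(−3.90)·3.90^6/6! = 0.0989251
  f_3 = e^(−13.43)·13.43^6/6! = 0.0119825
Weight by the priors:
  π_1·f_1 = 0.42 × 0.0951727 = 0.0399725
  π_2·f_2 = 0.39 × 0.0989251 = 0.0385808
  π_3·f_3 = 0.19 × 0.0119825 = 0.00227668
Sum: 0.0399725 + 0.0385808 + 0.00227668 = 0.08083
P(Line 1 | 6 defects) = 0.0399725 / 0.08083 ≈ 0.495

0.495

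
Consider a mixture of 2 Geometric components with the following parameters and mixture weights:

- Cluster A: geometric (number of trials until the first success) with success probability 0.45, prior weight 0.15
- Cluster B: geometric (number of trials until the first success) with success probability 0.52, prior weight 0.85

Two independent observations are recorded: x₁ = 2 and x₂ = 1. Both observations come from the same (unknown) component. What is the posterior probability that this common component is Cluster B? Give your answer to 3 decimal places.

0.868

P(component k | x) = π_k·f_k(x) / marginal(x), where marginal(x) = Σ_j π_j·f_j(x).
Since both observations come from the same component, the likelihood for component k is f_k(x₁)·f_k(x₂).
  L_A = [0.45·(1−0.45)^1 = 0.45·0.55 = 0.2475] × [0.45] = 0.111375
  L_B = [0.52·(1−0.52)^1 = 0.52·0.48 = 0.2496] × [0.52] = 0.129792
Prior × likelihood for each component:
  π_A·L_A = 0.15 × 0.111375 = 0.0167063
  π_B·L_B = 0.85 × 0.129792 = 0.110323
Evidence: 0.0167063 + 0.110323 = 0.127029
Responsibility of Cluster B: 0.110323 / 0.127029 ≈ 0.868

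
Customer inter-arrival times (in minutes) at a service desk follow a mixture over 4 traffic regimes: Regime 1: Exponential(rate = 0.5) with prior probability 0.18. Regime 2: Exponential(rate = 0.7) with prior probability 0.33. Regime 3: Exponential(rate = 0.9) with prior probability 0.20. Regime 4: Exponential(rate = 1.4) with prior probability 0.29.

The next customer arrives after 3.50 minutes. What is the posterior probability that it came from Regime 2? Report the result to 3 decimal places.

By Bayes' theorem, P(k | x) = P(Z=k) f_k(x) / Σ_j P(Z=j) f_j(x).
Exponential densities:
  L_1 = 0.5·e^(−0.5·3.50) = 0.5·e^(−1.7500) = 0.086887
  L_2 = 0.7·e^(−0.7·3.50) = 0.7·e^(−2.4500) = 0.0604055
  L_3 = 0.9·e^(−0.9·3.50) = 0.9·e^(−3.1500) = 0.0385669
  L_4 = 1.4·e^(−1.4·3.50) = 1.4·e^(−4.9000) = 0.0104252
Prior × likelihood for each component:
  P(Z=1)·L_1 = 0.18 × 0.086887 = 0.0156397
  P(Z=2)·L_2 = 0.33 × 0.0604055 = 0.0199338
  P(Z=3)·L_3 = 0.20 × 0.0385669 = 0.00771338
  P(Z=4)·L_4 = 0.29 × 0.0104252 = 0.00302331
Sum: 0.0156397 + 0.0199338 + 0.00771338 + 0.00302331 = 0.0463102
P(Regime 2 | 3.50 minutes) = 0.0199338 / 0.0463102 ≈ 0.430

0.430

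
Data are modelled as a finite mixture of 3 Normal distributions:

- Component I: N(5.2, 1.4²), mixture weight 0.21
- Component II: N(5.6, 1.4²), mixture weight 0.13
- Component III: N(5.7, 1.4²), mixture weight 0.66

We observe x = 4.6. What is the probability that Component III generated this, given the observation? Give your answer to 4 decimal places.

Posterior ∝ prior × likelihood, so P(k | x) ∝ π_k f_k(x); normalise over all components.
Evaluate each component's likelihood at the observed value:
  L_I = 0.259955
  L_II = 0.220797
  L_III = 0.20928
Unnormalised posteriors:
  π_I·L_I = 0.21 × 0.259955 = 0.0545905
  π_II·L_II = 0.13 × 0.220797 = 0.0287036
  π_III·L_III = 0.66 × 0.20928 = 0.138125
Denominator: 0.0545905 + 0.0287036 + 0.138125 = 0.221419
P(Component III | 4.6) ≈ 0.6238

0.6238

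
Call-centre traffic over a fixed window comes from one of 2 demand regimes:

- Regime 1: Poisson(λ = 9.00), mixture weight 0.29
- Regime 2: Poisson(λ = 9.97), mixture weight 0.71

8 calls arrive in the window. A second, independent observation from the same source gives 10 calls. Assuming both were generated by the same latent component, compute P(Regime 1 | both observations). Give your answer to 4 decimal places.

The responsibility of component k is π_k f_k(x) divided by Σ_j π_j f_j(x).
Since both observations come from the same component, the likelihood for component k is f_k(x₁)·f_k(x₂).
  L_1 = [e^(−9.00)·9.00^8/8! = 0.131756] × [0.11858] = 0.0156236
  L_2 = [e^(−9.97)·9.97^8/8! = 0.113273] × [0.125104] = 0.0141709
Multiply by the mixture weights:
  π_1·L_1 = 0.29 × 0.0156236 = 0.00453084
  π_2·L_2 = 0.71 × 0.0141709 = 0.0100613
Normaliser: 0.00453084 + 0.0100613 = 0.0145922
Responsibility of Regime 1: 0.00453084 / 0.0145922 ≈ 0.3105

0.3105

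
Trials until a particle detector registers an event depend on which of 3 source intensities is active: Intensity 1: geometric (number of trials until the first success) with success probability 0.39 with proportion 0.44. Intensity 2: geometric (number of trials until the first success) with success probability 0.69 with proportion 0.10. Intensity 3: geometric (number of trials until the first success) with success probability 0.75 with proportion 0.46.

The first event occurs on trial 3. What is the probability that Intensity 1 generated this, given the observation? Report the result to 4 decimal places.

Posterior ∝ prior × likelihood, so P(k | x) ∝ π_k f_k(x); normalise over all components.
Evaluate each component's likelihood at the observed value:
  p_1 = 0.39·(1−0.39)^2 = 0.39·0.3721 = 0.145119
  p_2 = 0.69·(1−0.69)^2 = 0.69·0.0961 = 0.066309
  p_3 = 0.75·(1−0.75)^2 = 0.75·0.0625 = 0.046875
Weight by the priors:
  π_1·p_1 = 0.44 × 0.145119 = 0.0638524
  π_2·p_2 = 0.10 × 0.066309 = 0.0066309
  π_3·p_3 = 0.46 × 0.046875 = 0.0215625
Denominator: 0.0638524 + 0.0066309 + 0.0215625 = 0.0920458
So the posterior for Intensity 1 is 0.0638524 / 0.0920458 ≈ 0.6937.

0.6937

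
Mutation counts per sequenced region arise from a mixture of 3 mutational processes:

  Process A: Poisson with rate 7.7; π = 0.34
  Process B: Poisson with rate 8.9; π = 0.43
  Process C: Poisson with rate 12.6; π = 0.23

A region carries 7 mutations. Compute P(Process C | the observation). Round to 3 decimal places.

0.072

P(component k | x) = π_k·f_k(x) / marginal(x), where marginal(x) = Σ_j π_j·f_j(x).
Evaluate each component's likelihood at the observed value:
  p_A = e^(−7.7)·7.7^7/7! = 0.144191
  p_B = e^(−8.9)·8.9^7/7! = 0.119696
  p_C = e^(−12.6)·12.6^7/7! = 0.0337328
Weight by the priors:
  π_A·p_A = 0.34 × 0.144191 = 0.0490248
  π_B·p_B = 0.43 × 0.119696 = 0.0514692
  π_C·p_C = 0.23 × 0.0337328 = 0.00775855
Marginal: 0.0490248 + 0.0514692 + 0.00775855 = 0.108253
P(Process C | the observation) ≈ 0.072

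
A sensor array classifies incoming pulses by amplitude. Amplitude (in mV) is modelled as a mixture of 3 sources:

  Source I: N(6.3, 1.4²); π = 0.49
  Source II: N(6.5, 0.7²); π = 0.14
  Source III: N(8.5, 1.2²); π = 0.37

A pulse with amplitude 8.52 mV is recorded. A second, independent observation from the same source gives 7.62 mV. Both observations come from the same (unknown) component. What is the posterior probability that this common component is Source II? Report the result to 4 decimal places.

Apply Bayes' rule: the posterior for each component is proportional to its prior times its likelihood at x.
Since both observations come from the same component, the likelihood for component k is f_k(x₁)·f_k(x₂).
  L_I = [0.0810527] × [0.182702] = 0.0148085
  L_II = [0.00886241] × [0.158458] = 0.00140432
  L_III = [0.332406] × [0.254069] = 0.084454
Unnormalised posteriors:
  w_I·L_I = 0.49 × 0.0148085 = 0.00725615
  w_II·L_II = 0.14 × 0.00140432 = 0.000196605
  w_III·L_III = 0.37 × 0.084454 = 0.031248
Denominator: 0.00725615 + 0.000196605 + 0.031248 = 0.0387007
P(Source II | x) = 0.000196605 / 0.0387007 ≈ 0.0051

0.0051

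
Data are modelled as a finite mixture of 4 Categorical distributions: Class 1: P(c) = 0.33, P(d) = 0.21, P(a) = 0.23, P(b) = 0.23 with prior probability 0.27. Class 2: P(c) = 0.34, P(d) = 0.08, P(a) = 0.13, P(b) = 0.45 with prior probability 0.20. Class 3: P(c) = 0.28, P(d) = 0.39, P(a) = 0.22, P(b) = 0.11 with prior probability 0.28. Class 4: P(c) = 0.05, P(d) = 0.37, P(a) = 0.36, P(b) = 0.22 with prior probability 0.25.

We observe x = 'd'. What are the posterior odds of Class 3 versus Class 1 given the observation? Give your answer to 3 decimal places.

1.926

The posterior odds equal the prior odds times the likelihood ratio: (π_i/π_j)·(f_i(x)/f_j(x)).
Component likelihoods at x = 'd':
  p_1 = 0.21
  p_2 = 0.08
  p_3 = 0.39
  p_4 = 0.37
Posterior odds = (π_3·p_3) / (π_1·p_1) = (0.28·0.39) / (0.27·0.21) = 0.1092 / 0.0567 ≈ 1.926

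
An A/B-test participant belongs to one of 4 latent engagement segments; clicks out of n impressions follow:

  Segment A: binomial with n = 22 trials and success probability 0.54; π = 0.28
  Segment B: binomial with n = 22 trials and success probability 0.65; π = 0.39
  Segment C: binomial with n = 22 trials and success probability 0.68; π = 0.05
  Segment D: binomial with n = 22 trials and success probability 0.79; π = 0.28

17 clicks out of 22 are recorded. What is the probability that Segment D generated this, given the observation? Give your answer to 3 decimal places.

Apply Bayes' rule: the posterior for each component is proportional to its prior times its likelihood at x.
Evaluate each component's likelihood at the observed value:
  p_A = C(22,17)·0.54^17·0.46^5 = 26334·2.82289e-05·0.0205963 = 0.0153109
  p_B = C(22,17)·0.65^17·0.35^5 = 26334·0.000659974·0.00525219 = 0.0912818
  p_C = C(22,17)·0.68^17·0.32^5 = 26334·0.00142119·0.00335544 = 0.125579
  p_D = C(22,17)·0.79^17·0.21^5 = 26334·0.0181828·0.00040841 = 0.195557
Unnormalised posteriors:
  π_A·p_A = 0.28 × 0.0153109 = 0.00428704
  π_B·p_B = 0.39 × 0.0912818 = 0.0355999
  π_C·p_C = 0.05 × 0.125579 = 0.00627897
  π_D·p_D = 0.28 × 0.195557 = 0.054756
Denominator: 0.00428704 + 0.0355999 + 0.00627897 + 0.054756 = 0.100922
P(Segment D | the observation) ≈ 0.543

0.543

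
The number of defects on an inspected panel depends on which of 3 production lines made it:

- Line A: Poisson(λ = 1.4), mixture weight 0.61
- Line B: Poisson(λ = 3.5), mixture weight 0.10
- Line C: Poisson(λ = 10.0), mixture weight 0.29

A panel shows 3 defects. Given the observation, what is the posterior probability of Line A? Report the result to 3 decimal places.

By Bayes' theorem, P(k | x) = π_k f_k(x) / Σ_j π_j f_j(x).
Poisson probabilities:
  f_A = 0.112777
  f_B = 0.215785
  f_C = 0.00756665
Prior × likelihood for each component:
  π_A·f_A = 0.61 × 0.112777 = 0.068794
  π_B·f_B = 0.10 × 0.215785 = 0.0215785
  π_C·f_C = 0.29 × 0.00756665 = 0.00219433
Sum: 0.068794 + 0.0215785 + 0.00219433 = 0.0925669
P(Line A | x) ≈ 0.743

0.743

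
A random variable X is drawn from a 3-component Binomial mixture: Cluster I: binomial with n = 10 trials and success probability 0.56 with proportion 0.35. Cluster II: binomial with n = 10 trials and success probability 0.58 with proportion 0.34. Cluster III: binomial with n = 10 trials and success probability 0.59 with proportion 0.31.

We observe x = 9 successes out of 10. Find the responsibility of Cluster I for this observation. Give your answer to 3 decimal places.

0.278

Apply Bayes' rule: the posterior for each component is proportional to its prior times its likelihood at x.
Evaluate each component's likelihood at the observed value:
  p_I = 0.0238311
  p_II = 0.0311962
  p_III = 0.0355183
Multiply by the mixture weights:
  P(Z=I)·p_I = 0.35 × 0.0238311 = 0.0083409
  P(Z=II)·p_II = 0.34 × 0.0311962 = 0.0106067
  P(Z=III)·p_III = 0.31 × 0.0355183 = 0.0110107
Normaliser: 0.0083409 + 0.0106067 + 0.0110107 = 0.0299583
P(Cluster I | data) = 0.0083409 / 0.0299583 ≈ 0.278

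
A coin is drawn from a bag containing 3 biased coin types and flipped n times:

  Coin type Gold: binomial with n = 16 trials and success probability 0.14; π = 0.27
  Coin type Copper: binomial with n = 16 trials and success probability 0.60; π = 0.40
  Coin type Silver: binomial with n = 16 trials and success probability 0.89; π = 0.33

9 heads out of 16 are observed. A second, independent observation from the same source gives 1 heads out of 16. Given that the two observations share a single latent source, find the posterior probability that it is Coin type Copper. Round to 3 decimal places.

Apply Bayes' rule: the posterior for each component is proportional to its prior times its likelihood at x.
Since both observations come from the same component, the likelihood for component k is f_k(x₁)·f_k(x₂).
  f_Gold = [8.2237e-05] × [0.233198] = 1.91775e-05
  f_Copper = [0.188889] × [1.03079e-05] = 1.94706e-06
  f_Silver = [0.000781061] × [5.9484e-14] = 4.64606e-17
Unnormalised posteriors:
  P(Z=Gold)·f_Gold = 0.27 × 1.91775e-05 = 5.17793e-06
  P(Z=Copper)·f_Copper = 0.40 × 1.94706e-06 = 7.78822e-07
  P(Z=Silver)·f_Silver = 0.33 × 4.64606e-17 = 1.5332e-17
Sum: 5.17793e-06 + 7.78822e-07 + 1.5332e-17 = 5.95675e-06
Responsibility of Coin type Copper: 7.78822e-07 / 5.95675e-06 ≈ 0.131

0.131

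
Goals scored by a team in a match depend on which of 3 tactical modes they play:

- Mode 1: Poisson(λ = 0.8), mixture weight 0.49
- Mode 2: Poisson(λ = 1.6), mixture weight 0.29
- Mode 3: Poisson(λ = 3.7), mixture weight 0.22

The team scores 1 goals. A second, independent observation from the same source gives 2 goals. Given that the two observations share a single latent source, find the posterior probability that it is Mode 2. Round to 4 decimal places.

P(component k | x) = w_k·f_k(x) / marginal(x), where marginal(x) = Σ_j w_j·f_j(x).
Since both observations come from the same component, the likelihood for component k is f_k(x₁)·f_k(x₂).
  f_1 = [0.359463] × [0.143785] = 0.0516855
  f_2 = [0.323034] × [0.258428] = 0.083481
  f_3 = [0.091477] × [0.169233] = 0.0154809
Unnormalised posteriors:
  w_1·f_1 = 0.49 × 0.0516855 = 0.0253259
  w_2·f_2 = 0.29 × 0.083481 = 0.0242095
  w_3·f_3 = 0.22 × 0.0154809 = 0.0034058
Marginal: 0.0253259 + 0.0242095 + 0.0034058 = 0.0529412
So the posterior for Mode 2 is 0.0242095 / 0.0529412 ≈ 0.4573.

0.4573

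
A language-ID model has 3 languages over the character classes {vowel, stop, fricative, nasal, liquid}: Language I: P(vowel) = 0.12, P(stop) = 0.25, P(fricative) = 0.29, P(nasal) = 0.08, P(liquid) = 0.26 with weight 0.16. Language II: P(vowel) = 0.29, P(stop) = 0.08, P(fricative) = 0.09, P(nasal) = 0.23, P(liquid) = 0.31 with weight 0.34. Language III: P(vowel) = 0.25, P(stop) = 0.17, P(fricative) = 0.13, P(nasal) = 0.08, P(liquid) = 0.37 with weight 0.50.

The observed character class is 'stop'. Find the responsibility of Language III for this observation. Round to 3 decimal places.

0.558

P(component k | x) = π_k·f_k(x) / marginal(x), where marginal(x) = Σ_j π_j·f_j(x).
Component likelihoods at x = 'stop':
  L_I = 0.25
  L_II = 0.08
  L_III = 0.17
Multiply by the mixture weights:
  π_I·L_I = 0.16 × 0.25 = 0.04
  π_II·L_II = 0.34 × 0.08 = 0.0272
  π_III·L_III = 0.50 × 0.17 = 0.085
Marginal: 0.04 + 0.0272 + 0.085 = 0.1522
P(Language III | x) = 0.085 / 0.1522 ≈ 0.558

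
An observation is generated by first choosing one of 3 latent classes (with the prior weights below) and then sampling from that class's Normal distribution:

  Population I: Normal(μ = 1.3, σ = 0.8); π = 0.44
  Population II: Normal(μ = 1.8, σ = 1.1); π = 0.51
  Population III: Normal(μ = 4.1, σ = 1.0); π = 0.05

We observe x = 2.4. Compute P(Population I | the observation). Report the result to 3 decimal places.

The responsibility of component k is P(Z=k) f_k(x) divided by Σ_j P(Z=j) f_j(x).
Component likelihoods at x = 2.4:
  f_I = (1/(0.8·√(2π)))·exp(−(2.4−1.3)²/(2·0.8²)) = 0.498678·exp(-0.94531) = 0.193765
  f_II = (1/(1.1·√(2π)))·exp(−(2.4−1.8)²/(2·1.1²)) = 0.362675·exp(-0.14876) = 0.312544
  f_III = (1/(1.0·√(2π)))·exp(−(2.4−4.1)²/(2·1.0²)) = 0.398942·exp(-1.44500) = 0.0940491
Unnormalised posteriors:
  P(Z=I)·f_I = 0.44 × 0.193765 = 0.0852567
  P(Z=II)·f_II = 0.51 × 0.312544 = 0.159398
  P(Z=III)·f_III = 0.05 × 0.0940491 = 0.00470245
Marginal: 0.0852567 + 0.159398 + 0.00470245 = 0.249357
P(Population I | 2.4) ≈ 0.342

0.342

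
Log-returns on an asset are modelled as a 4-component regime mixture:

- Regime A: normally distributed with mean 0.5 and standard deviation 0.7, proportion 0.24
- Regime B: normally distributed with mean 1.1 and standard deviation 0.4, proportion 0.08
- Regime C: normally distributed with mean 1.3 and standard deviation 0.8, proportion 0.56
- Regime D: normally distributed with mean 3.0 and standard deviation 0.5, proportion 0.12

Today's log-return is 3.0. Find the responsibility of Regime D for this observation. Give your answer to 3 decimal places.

The responsibility of component k is π_k f_k(x) divided by Σ_j π_j f_j(x).
Normal densities:
  f_A = (1/(0.7·√(2π)))·exp(−(3.0−0.5)²/(2·0.7²)) = 0.569918·exp(-6.37755) = 0.000968449
  f_B = (1/(0.4·√(2π)))·exp(−(3.0−1.1)²/(2·0.4²)) = 0.997356·exp(-11.28125) = 1.25738e-05
  f_C = (1/(0.8·√(2π)))·exp(−(3.0−1.3)²/(2·0.8²)) = 0.498678·exp(-2.25781) = 0.0521512
  f_D = (1/(0.5·√(2π)))·exp(−(3.0−3.0)²/(2·0.5²)) = 0.797885·exp(-0.00000) = 0.797885
Multiply by the mixture weights:
  π_A·f_A = 0.24 × 0.000968449 = 0.000232428
  π_B·f_B = 0.08 × 1.25738e-05 = 1.0059e-06
  π_C·f_C = 0.56 × 0.0521512 = 0.0292047
  π_D·f_D = 0.12 × 0.797885 = 0.0957461
Evidence: 0.000232428 + 1.0059e-06 + 0.0292047 + 0.0957461 = 0.125184
So the posterior for Regime D is 0.0957461 / 0.125184 ≈ 0.765.

0.765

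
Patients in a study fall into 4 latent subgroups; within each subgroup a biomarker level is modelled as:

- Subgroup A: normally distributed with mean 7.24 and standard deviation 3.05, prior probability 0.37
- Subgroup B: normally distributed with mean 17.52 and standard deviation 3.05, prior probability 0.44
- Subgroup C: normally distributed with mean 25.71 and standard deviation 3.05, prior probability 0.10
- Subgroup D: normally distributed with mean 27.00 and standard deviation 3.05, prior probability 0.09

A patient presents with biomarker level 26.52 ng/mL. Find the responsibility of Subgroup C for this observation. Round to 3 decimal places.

The responsibility of component k is w_k f_k(x) divided by Σ_j w_j f_j(x).
Component likelihoods at x = 26.52 ng/mL:
  p_A = 2.75187e-10
  p_B = 0.00168204
  p_C = 0.126268
  p_D = 0.129191
Weight by the priors:
  w_A·p_A = 0.37 × 2.75187e-10 = 1.01819e-10
  w_B·p_B = 0.44 × 0.00168204 = 0.000740097
  w_C·p_C = 0.10 × 0.126268 = 0.0126268
  w_D·p_D = 0.09 × 0.129191 = 0.0116272
Denominator: 1.01819e-10 + 0.000740097 + 0.0126268 + 0.0116272 = 0.0249941
Responsibility of Subgroup C: 0.0126268 / 0.0249941 ≈ 0.505

0.505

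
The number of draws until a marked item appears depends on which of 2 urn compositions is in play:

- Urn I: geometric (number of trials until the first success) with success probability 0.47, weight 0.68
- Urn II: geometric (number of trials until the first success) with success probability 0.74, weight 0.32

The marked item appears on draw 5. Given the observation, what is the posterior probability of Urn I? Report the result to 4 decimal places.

By Bayes' theorem, P(k | x) = w_k f_k(x) / Σ_j w_j f_j(x).
Geometric probabilities:
  L_I = 0.0370853
  L_II = 0.00338162
Prior × likelihood for each component:
  w_I·L_I = 0.68 × 0.0370853 = 0.025218
  w_II·L_II = 0.32 × 0.00338162 = 0.00108212
Marginal: 0.025218 + 0.00108212 = 0.0263001
P(Urn I | the observation) ≈ 0.9589

0.9589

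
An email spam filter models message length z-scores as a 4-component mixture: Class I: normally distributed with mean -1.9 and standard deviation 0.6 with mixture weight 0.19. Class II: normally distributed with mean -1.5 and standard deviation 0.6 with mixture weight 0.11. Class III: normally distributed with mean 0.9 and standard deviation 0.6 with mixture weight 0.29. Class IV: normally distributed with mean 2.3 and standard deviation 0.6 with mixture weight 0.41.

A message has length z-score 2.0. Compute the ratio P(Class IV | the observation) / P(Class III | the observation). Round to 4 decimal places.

The posterior odds equal the prior odds times the likelihood ratio: (w_i/w_j)·(f_i(x)/f_j(x)).
Component likelihoods at x = 2.0:
  f_I = (1/(0.6·√(2π)))·exp(−(2.0−-1.9)²/(2·0.6²)) = 0.664904·exp(-21.12500) = 4.44926e-10
  f_II = (1/(0.6·√(2π)))·exp(−(2.0−-1.5)²/(2·0.6²)) = 0.664904·exp(-17.01389) = 2.71469e-08
  f_III = (1/(0.6·√(2π)))·exp(−(2.0−0.9)²/(2·0.6²)) = 0.664904·exp(-1.68056) = 0.123852
  f_IV = (1/(0.6·√(2π)))·exp(−(2.0−2.3)²/(2·0.6²)) = 0.664904·exp(-0.12500) = 0.586776
Posterior odds = (w_IV·f_IV) / (w_III·f_III) = (0.41·0.586776) / (0.29·0.123852) = 0.240578 / 0.0359171 ≈ 6.6982

6.6982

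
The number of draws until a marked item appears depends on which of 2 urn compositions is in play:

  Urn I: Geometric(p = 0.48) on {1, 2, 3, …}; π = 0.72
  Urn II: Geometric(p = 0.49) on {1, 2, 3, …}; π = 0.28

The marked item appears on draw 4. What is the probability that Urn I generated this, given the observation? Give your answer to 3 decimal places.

0.728

The responsibility of component k is P(Z=k) f_k(x) divided by Σ_j P(Z=j) f_j(x).
Component likelihoods at x = 4:
  p_I = 0.48·(1−0.48)^3 = 0.48·0.140608 = 0.0674918
  p_II = 0.49·(1−0.49)^3 = 0.49·0.132651 = 0.064999
Prior × likelihood for each component:
  P(Z=I)·p_I = 0.72 × 0.0674918 = 0.0485941
  P(Z=II)·p_II = 0.28 × 0.064999 = 0.0181997
Normaliser: 0.0485941 + 0.0181997 = 0.0667938
P(Urn I | 4) = 0.0485941 / 0.0667938 ≈ 0.728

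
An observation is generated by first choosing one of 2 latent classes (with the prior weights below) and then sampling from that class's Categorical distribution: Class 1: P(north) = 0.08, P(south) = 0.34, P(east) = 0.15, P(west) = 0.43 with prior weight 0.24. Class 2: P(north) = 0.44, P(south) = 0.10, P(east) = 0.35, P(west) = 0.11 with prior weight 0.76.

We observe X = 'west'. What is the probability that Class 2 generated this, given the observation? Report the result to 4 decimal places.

0.4475

The responsibility of component k is π_k f_k(x) divided by Σ_j π_j f_j(x).
Evaluate each component's likelihood at the observed value:
  L_1 = 0.43
  L_2 = 0.11
Prior × likelihood for each component:
  π_1·L_1 = 0.24 × 0.43 = 0.1032
  π_2·L_2 = 0.76 × 0.11 = 0.0836
Normaliser: 0.1032 + 0.0836 = 0.1868
P(Class 2 | 'west') = 0.0836 / 0.1868 ≈ 0.4475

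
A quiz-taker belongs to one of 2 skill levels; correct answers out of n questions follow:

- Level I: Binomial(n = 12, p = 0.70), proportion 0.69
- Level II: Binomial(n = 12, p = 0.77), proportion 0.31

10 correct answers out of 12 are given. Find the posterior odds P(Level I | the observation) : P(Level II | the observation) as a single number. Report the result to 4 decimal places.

Only the two components matter; the odds are (w_i f_i(x)) / (w_j f_j(x)).
Binomial probabilities:
  L_I = 0.16779
  L_II = 0.255804
Odds = (0.69/0.31) × (0.16779/0.255804) = 2.22581 × 0.655934 ≈ 1.4600

1.4600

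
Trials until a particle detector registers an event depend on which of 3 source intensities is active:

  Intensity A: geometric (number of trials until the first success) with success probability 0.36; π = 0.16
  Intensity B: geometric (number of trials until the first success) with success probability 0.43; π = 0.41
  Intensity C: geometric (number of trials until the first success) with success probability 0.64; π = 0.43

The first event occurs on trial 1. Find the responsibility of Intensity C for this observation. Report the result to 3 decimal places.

P(component k | x) = π_k·f_k(x) / marginal(x), where marginal(x) = Σ_j π_j·f_j(x).
Geometric probabilities:
  f_A = 0.36
  f_B = 0.43
  f_C = 0.64
Unnormalised posteriors:
  π_A·f_A = 0.16 × 0.36 = 0.0576
  π_B·f_B = 0.41 × 0.43 = 0.1763
  π_C·f_C = 0.43 × 0.64 = 0.2752
Denominator: 0.0576 + 0.1763 + 0.2752 = 0.5091
P(Intensity C | data) ≈ 0.541

0.541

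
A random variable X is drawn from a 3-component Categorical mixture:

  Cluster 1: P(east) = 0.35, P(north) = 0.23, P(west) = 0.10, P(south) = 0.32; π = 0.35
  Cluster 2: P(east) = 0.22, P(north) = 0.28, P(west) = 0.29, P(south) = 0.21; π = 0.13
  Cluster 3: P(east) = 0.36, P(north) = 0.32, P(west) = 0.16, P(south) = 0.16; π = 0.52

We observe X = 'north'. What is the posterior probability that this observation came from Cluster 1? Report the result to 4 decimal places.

0.2842

Apply Bayes' rule: the posterior for each component is proportional to its prior times its likelihood at x.
Component likelihoods at x = 'north':
  L_1 = 0.23
  L_2 = 0.28
  L_3 = 0.32
Multiply by the mixture weights:
  w_1·L_1 = 0.35 × 0.23 = 0.0805
  w_2·L_2 = 0.13 × 0.28 = 0.0364
  w_3·L_3 = 0.52 × 0.32 = 0.1664
Normaliser: 0.0805 + 0.0364 + 0.1664 = 0.2833
So the posterior for Cluster 1 is 0.0805 / 0.2833 ≈ 0.2842.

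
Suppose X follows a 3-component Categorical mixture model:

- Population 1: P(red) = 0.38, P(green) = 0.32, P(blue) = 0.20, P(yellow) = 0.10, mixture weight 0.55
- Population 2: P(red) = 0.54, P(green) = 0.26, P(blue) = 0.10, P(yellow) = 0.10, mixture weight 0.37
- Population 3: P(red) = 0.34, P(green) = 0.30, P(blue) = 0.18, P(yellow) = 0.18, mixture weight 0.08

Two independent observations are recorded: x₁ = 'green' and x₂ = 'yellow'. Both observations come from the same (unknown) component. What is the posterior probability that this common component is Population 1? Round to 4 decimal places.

The responsibility of component k is w_k f_k(x) divided by Σ_j w_j f_j(x).
Since both observations come from the same component, the likelihood for component k is f_k(x₁)·f_k(x₂).
  L_1 = [P(green | comp) = 0.32] × [0.1] = 0.032
  L_2 = [P(green | comp) = 0.26] × [0.1] = 0.026
  L_3 = [P(green | comp) = 0.30] × [0.18] = 0.054
Multiply by the mixture weights:
  w_1·L_1 = 0.55 × 0.032 = 0.0176
  w_2·L_2 = 0.37 × 0.026 = 0.00962
  w_3·L_3 = 0.08 × 0.054 = 0.00432
Denominator: 0.0176 + 0.00962 + 0.00432 = 0.03154
So the posterior for Population 1 is 0.0176 / 0.03154 ≈ 0.5580.

0.5580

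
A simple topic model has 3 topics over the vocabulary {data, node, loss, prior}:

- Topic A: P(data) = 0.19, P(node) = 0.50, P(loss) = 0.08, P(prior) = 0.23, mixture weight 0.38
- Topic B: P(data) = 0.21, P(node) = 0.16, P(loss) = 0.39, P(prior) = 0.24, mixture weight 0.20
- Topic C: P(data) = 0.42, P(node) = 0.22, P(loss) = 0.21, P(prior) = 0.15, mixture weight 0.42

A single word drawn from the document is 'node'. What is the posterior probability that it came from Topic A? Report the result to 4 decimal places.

0.6043

Posterior ∝ prior × likelihood, so P(k | x) ∝ π_k f_k(x); normalise over all components.
Categorical probabilities:
  f_A = 0.5
  f_B = 0.16
  f_C = 0.22
Weight by the priors:
  π_A·f_A = 0.38 × 0.5 = 0.19
  π_B·f_B = 0.20 × 0.16 = 0.032
  π_C·f_C = 0.42 × 0.22 = 0.0924
Denominator: 0.19 + 0.032 + 0.0924 = 0.3144
Responsibility of Topic A: 0.19 / 0.3144 ≈ 0.6043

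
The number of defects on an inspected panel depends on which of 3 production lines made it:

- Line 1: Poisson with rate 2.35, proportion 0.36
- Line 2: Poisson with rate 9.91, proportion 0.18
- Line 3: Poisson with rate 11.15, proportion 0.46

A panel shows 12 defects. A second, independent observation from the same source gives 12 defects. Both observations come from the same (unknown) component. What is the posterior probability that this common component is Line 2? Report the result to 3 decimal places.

0.216

Apply Bayes' rule: the posterior for each component is proportional to its prior times its likelihood at x.
Since both observations come from the same component, the likelihood for component k is f_k(x₁)·f_k(x₂).
  p_1 = [e^(−2.35)·2.35^12/12! = 5.64788e-06] × [5.64788e-06] = 3.18985e-11
  p_2 = [e^(−9.91)·9.91^12/12! = 0.093044] × [0.093044] = 0.00865719
  p_3 = [e^(−11.15)·11.15^12/12! = 0.11081] × [0.11081] = 0.0122788
Prior × likelihood for each component:
  π_1·p_1 = 0.36 × 3.18985e-11 = 1.14835e-11
  π_2·p_2 = 0.18 × 0.00865719 = 0.00155829
  π_3·p_3 = 0.46 × 0.0122788 = 0.00564825
Sum: 1.14835e-11 + 0.00155829 + 0.00564825 = 0.00720654
P(Line 2 | data) ≈ 0.216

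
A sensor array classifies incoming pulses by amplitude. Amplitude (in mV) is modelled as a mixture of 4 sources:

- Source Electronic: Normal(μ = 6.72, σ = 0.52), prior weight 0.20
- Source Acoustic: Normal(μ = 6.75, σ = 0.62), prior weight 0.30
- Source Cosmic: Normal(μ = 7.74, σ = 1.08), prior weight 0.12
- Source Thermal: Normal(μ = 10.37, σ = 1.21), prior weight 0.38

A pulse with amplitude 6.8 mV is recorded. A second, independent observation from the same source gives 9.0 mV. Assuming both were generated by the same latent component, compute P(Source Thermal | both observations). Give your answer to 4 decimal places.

0.0457

The responsibility of component k is π_k f_k(x) divided by Σ_j π_j f_j(x).
Since both observations come from the same component, the likelihood for component k is f_k(x₁)·f_k(x₂).
  f_Electronic = [0.758171] × [5.13196e-05] = 3.8909e-05
  f_Acoustic = [0.641366] × [0.000888621] = 0.000569931
  f_Cosmic = [0.252923] × [0.187036] = 0.0473056
  f_Thermal = [0.00424494] × [0.173681] = 0.000737267
Unnormalised posteriors:
  π_Electronic·f_Electronic = 0.20 × 3.8909e-05 = 7.7818e-06
  π_Acoustic·f_Acoustic = 0.30 × 0.000569931 = 0.000170979
  π_Cosmic·f_Cosmic = 0.12 × 0.0473056 = 0.00567667
  π_Thermal·f_Thermal = 0.38 × 0.000737267 = 0.000280161
Sum: 7.7818e-06 + 0.000170979 + 0.00567667 + 0.000280161 = 0.00613559
P(Source Thermal | data) ≈ 0.0457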